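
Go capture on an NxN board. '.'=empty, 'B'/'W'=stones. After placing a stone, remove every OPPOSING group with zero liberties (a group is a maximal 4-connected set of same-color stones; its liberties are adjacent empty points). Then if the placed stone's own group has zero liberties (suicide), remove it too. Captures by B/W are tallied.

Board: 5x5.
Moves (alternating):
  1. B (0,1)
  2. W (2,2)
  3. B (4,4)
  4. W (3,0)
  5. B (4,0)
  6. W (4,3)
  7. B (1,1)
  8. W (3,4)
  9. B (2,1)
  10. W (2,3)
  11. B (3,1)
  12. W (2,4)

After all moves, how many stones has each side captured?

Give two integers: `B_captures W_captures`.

Answer: 0 1

Derivation:
Move 1: B@(0,1) -> caps B=0 W=0
Move 2: W@(2,2) -> caps B=0 W=0
Move 3: B@(4,4) -> caps B=0 W=0
Move 4: W@(3,0) -> caps B=0 W=0
Move 5: B@(4,0) -> caps B=0 W=0
Move 6: W@(4,3) -> caps B=0 W=0
Move 7: B@(1,1) -> caps B=0 W=0
Move 8: W@(3,4) -> caps B=0 W=1
Move 9: B@(2,1) -> caps B=0 W=1
Move 10: W@(2,3) -> caps B=0 W=1
Move 11: B@(3,1) -> caps B=0 W=1
Move 12: W@(2,4) -> caps B=0 W=1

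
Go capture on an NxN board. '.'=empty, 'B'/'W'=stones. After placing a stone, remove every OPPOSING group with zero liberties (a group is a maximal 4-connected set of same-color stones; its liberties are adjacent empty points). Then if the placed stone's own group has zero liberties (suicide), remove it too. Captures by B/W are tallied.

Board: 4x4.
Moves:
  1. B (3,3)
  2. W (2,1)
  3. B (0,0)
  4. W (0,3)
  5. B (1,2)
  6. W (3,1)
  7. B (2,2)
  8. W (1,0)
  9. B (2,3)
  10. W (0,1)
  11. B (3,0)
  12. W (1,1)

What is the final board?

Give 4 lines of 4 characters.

Answer: .W.W
WWB.
.WBB
BW.B

Derivation:
Move 1: B@(3,3) -> caps B=0 W=0
Move 2: W@(2,1) -> caps B=0 W=0
Move 3: B@(0,0) -> caps B=0 W=0
Move 4: W@(0,3) -> caps B=0 W=0
Move 5: B@(1,2) -> caps B=0 W=0
Move 6: W@(3,1) -> caps B=0 W=0
Move 7: B@(2,2) -> caps B=0 W=0
Move 8: W@(1,0) -> caps B=0 W=0
Move 9: B@(2,3) -> caps B=0 W=0
Move 10: W@(0,1) -> caps B=0 W=1
Move 11: B@(3,0) -> caps B=0 W=1
Move 12: W@(1,1) -> caps B=0 W=1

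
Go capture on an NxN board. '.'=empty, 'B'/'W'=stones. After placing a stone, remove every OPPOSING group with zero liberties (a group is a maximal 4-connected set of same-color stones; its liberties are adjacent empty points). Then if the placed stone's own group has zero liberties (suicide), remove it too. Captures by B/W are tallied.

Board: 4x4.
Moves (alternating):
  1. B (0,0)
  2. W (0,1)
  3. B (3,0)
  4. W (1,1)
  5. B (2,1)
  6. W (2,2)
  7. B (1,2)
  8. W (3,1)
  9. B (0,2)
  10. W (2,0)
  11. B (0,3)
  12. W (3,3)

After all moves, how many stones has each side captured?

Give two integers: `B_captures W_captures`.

Answer: 0 2

Derivation:
Move 1: B@(0,0) -> caps B=0 W=0
Move 2: W@(0,1) -> caps B=0 W=0
Move 3: B@(3,0) -> caps B=0 W=0
Move 4: W@(1,1) -> caps B=0 W=0
Move 5: B@(2,1) -> caps B=0 W=0
Move 6: W@(2,2) -> caps B=0 W=0
Move 7: B@(1,2) -> caps B=0 W=0
Move 8: W@(3,1) -> caps B=0 W=0
Move 9: B@(0,2) -> caps B=0 W=0
Move 10: W@(2,0) -> caps B=0 W=2
Move 11: B@(0,3) -> caps B=0 W=2
Move 12: W@(3,3) -> caps B=0 W=2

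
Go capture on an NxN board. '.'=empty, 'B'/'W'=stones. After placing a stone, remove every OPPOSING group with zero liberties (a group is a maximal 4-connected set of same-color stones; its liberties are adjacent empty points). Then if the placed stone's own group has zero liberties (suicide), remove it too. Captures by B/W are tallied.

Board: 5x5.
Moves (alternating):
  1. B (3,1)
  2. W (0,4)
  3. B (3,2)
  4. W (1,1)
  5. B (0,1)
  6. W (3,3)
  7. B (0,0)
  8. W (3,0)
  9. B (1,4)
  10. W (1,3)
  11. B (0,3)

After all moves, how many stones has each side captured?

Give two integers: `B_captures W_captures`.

Move 1: B@(3,1) -> caps B=0 W=0
Move 2: W@(0,4) -> caps B=0 W=0
Move 3: B@(3,2) -> caps B=0 W=0
Move 4: W@(1,1) -> caps B=0 W=0
Move 5: B@(0,1) -> caps B=0 W=0
Move 6: W@(3,3) -> caps B=0 W=0
Move 7: B@(0,0) -> caps B=0 W=0
Move 8: W@(3,0) -> caps B=0 W=0
Move 9: B@(1,4) -> caps B=0 W=0
Move 10: W@(1,3) -> caps B=0 W=0
Move 11: B@(0,3) -> caps B=1 W=0

Answer: 1 0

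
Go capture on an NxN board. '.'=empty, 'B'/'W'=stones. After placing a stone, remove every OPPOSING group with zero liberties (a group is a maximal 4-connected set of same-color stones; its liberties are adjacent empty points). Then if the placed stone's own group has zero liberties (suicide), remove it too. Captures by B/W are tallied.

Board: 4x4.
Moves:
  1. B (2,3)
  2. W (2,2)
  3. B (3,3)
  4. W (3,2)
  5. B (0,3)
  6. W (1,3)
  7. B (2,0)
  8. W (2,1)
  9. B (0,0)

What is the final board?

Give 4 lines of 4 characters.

Move 1: B@(2,3) -> caps B=0 W=0
Move 2: W@(2,2) -> caps B=0 W=0
Move 3: B@(3,3) -> caps B=0 W=0
Move 4: W@(3,2) -> caps B=0 W=0
Move 5: B@(0,3) -> caps B=0 W=0
Move 6: W@(1,3) -> caps B=0 W=2
Move 7: B@(2,0) -> caps B=0 W=2
Move 8: W@(2,1) -> caps B=0 W=2
Move 9: B@(0,0) -> caps B=0 W=2

Answer: B..B
...W
BWW.
..W.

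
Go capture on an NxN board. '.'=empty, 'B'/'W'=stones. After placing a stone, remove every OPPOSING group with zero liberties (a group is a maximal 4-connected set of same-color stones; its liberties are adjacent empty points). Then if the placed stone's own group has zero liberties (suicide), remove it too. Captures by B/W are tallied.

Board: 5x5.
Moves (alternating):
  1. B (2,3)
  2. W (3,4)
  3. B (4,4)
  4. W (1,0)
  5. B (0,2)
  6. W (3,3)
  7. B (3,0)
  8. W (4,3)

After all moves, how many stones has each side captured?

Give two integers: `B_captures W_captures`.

Answer: 0 1

Derivation:
Move 1: B@(2,3) -> caps B=0 W=0
Move 2: W@(3,4) -> caps B=0 W=0
Move 3: B@(4,4) -> caps B=0 W=0
Move 4: W@(1,0) -> caps B=0 W=0
Move 5: B@(0,2) -> caps B=0 W=0
Move 6: W@(3,3) -> caps B=0 W=0
Move 7: B@(3,0) -> caps B=0 W=0
Move 8: W@(4,3) -> caps B=0 W=1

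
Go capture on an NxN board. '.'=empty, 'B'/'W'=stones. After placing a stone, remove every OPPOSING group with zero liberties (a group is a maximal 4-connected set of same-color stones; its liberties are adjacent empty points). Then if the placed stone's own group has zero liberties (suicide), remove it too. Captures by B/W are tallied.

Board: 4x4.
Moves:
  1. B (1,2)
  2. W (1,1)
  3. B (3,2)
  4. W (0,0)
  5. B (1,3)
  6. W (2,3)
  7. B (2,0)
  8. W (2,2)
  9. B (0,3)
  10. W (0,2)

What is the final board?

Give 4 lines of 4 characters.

Move 1: B@(1,2) -> caps B=0 W=0
Move 2: W@(1,1) -> caps B=0 W=0
Move 3: B@(3,2) -> caps B=0 W=0
Move 4: W@(0,0) -> caps B=0 W=0
Move 5: B@(1,3) -> caps B=0 W=0
Move 6: W@(2,3) -> caps B=0 W=0
Move 7: B@(2,0) -> caps B=0 W=0
Move 8: W@(2,2) -> caps B=0 W=0
Move 9: B@(0,3) -> caps B=0 W=0
Move 10: W@(0,2) -> caps B=0 W=3

Answer: W.W.
.W..
B.WW
..B.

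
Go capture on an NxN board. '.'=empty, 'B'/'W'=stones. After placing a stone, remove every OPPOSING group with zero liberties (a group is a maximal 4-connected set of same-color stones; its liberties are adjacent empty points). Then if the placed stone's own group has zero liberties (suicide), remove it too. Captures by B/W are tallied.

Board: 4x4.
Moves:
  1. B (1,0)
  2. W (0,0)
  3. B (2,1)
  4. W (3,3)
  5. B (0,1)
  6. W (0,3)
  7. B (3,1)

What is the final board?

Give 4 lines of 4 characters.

Answer: .B.W
B...
.B..
.B.W

Derivation:
Move 1: B@(1,0) -> caps B=0 W=0
Move 2: W@(0,0) -> caps B=0 W=0
Move 3: B@(2,1) -> caps B=0 W=0
Move 4: W@(3,3) -> caps B=0 W=0
Move 5: B@(0,1) -> caps B=1 W=0
Move 6: W@(0,3) -> caps B=1 W=0
Move 7: B@(3,1) -> caps B=1 W=0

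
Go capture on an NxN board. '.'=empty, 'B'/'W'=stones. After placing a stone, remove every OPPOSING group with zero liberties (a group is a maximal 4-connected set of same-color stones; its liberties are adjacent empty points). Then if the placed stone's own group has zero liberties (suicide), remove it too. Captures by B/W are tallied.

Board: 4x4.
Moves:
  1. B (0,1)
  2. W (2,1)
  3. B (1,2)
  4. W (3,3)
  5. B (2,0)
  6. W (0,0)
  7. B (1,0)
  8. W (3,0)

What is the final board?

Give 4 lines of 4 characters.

Move 1: B@(0,1) -> caps B=0 W=0
Move 2: W@(2,1) -> caps B=0 W=0
Move 3: B@(1,2) -> caps B=0 W=0
Move 4: W@(3,3) -> caps B=0 W=0
Move 5: B@(2,0) -> caps B=0 W=0
Move 6: W@(0,0) -> caps B=0 W=0
Move 7: B@(1,0) -> caps B=1 W=0
Move 8: W@(3,0) -> caps B=1 W=0

Answer: .B..
B.B.
BW..
W..W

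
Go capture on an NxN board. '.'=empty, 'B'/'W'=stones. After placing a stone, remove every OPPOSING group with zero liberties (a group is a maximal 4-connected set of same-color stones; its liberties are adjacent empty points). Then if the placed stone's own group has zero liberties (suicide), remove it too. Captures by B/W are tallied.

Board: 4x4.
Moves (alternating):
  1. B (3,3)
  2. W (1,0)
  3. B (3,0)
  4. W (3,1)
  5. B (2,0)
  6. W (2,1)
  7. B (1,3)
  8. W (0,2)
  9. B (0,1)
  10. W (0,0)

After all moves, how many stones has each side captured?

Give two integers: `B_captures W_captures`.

Move 1: B@(3,3) -> caps B=0 W=0
Move 2: W@(1,0) -> caps B=0 W=0
Move 3: B@(3,0) -> caps B=0 W=0
Move 4: W@(3,1) -> caps B=0 W=0
Move 5: B@(2,0) -> caps B=0 W=0
Move 6: W@(2,1) -> caps B=0 W=2
Move 7: B@(1,3) -> caps B=0 W=2
Move 8: W@(0,2) -> caps B=0 W=2
Move 9: B@(0,1) -> caps B=0 W=2
Move 10: W@(0,0) -> caps B=0 W=2

Answer: 0 2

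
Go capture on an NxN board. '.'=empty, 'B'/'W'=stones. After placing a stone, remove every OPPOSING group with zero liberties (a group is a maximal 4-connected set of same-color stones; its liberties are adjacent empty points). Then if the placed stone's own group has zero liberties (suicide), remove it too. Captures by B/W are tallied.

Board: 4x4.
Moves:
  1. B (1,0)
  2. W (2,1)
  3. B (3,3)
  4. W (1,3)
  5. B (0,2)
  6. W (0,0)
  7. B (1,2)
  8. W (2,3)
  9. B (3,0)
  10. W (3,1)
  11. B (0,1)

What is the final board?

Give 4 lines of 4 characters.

Move 1: B@(1,0) -> caps B=0 W=0
Move 2: W@(2,1) -> caps B=0 W=0
Move 3: B@(3,3) -> caps B=0 W=0
Move 4: W@(1,3) -> caps B=0 W=0
Move 5: B@(0,2) -> caps B=0 W=0
Move 6: W@(0,0) -> caps B=0 W=0
Move 7: B@(1,2) -> caps B=0 W=0
Move 8: W@(2,3) -> caps B=0 W=0
Move 9: B@(3,0) -> caps B=0 W=0
Move 10: W@(3,1) -> caps B=0 W=0
Move 11: B@(0,1) -> caps B=1 W=0

Answer: .BB.
B.BW
.W.W
BW.B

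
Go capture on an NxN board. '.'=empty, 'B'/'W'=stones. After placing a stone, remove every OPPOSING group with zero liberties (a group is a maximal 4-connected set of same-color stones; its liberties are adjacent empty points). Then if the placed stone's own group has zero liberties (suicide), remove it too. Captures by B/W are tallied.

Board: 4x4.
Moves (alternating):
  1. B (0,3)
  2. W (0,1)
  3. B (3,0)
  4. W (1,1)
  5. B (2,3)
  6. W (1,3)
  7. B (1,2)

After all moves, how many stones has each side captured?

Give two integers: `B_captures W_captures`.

Move 1: B@(0,3) -> caps B=0 W=0
Move 2: W@(0,1) -> caps B=0 W=0
Move 3: B@(3,0) -> caps B=0 W=0
Move 4: W@(1,1) -> caps B=0 W=0
Move 5: B@(2,3) -> caps B=0 W=0
Move 6: W@(1,3) -> caps B=0 W=0
Move 7: B@(1,2) -> caps B=1 W=0

Answer: 1 0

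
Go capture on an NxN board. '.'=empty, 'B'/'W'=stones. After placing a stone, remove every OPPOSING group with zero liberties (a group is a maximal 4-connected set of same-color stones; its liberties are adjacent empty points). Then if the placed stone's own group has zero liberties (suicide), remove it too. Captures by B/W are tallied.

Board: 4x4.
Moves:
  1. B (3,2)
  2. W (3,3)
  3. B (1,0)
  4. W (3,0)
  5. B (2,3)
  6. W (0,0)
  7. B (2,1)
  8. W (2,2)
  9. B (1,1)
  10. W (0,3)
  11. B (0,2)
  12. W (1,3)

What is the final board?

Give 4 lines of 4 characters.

Move 1: B@(3,2) -> caps B=0 W=0
Move 2: W@(3,3) -> caps B=0 W=0
Move 3: B@(1,0) -> caps B=0 W=0
Move 4: W@(3,0) -> caps B=0 W=0
Move 5: B@(2,3) -> caps B=1 W=0
Move 6: W@(0,0) -> caps B=1 W=0
Move 7: B@(2,1) -> caps B=1 W=0
Move 8: W@(2,2) -> caps B=1 W=0
Move 9: B@(1,1) -> caps B=1 W=0
Move 10: W@(0,3) -> caps B=1 W=0
Move 11: B@(0,2) -> caps B=1 W=0
Move 12: W@(1,3) -> caps B=1 W=0

Answer: W.BW
BB.W
.BWB
W.B.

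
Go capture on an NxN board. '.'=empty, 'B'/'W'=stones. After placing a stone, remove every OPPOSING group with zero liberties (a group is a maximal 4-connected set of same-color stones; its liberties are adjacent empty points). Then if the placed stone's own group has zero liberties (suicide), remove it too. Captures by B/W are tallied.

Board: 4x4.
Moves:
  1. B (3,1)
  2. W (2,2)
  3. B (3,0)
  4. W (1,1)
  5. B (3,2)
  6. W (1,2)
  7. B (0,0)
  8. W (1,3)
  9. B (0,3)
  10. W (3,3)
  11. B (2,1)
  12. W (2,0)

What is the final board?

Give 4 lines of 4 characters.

Answer: B..B
.WWW
W.W.
...W

Derivation:
Move 1: B@(3,1) -> caps B=0 W=0
Move 2: W@(2,2) -> caps B=0 W=0
Move 3: B@(3,0) -> caps B=0 W=0
Move 4: W@(1,1) -> caps B=0 W=0
Move 5: B@(3,2) -> caps B=0 W=0
Move 6: W@(1,2) -> caps B=0 W=0
Move 7: B@(0,0) -> caps B=0 W=0
Move 8: W@(1,3) -> caps B=0 W=0
Move 9: B@(0,3) -> caps B=0 W=0
Move 10: W@(3,3) -> caps B=0 W=0
Move 11: B@(2,1) -> caps B=0 W=0
Move 12: W@(2,0) -> caps B=0 W=4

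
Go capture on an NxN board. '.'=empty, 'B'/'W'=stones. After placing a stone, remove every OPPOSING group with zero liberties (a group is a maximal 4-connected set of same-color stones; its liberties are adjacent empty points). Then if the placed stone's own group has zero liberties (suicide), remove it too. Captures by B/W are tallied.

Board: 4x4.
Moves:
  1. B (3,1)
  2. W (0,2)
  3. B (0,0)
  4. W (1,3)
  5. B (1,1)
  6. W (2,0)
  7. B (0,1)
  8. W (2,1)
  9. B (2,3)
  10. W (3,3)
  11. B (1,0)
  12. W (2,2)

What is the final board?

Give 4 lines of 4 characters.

Move 1: B@(3,1) -> caps B=0 W=0
Move 2: W@(0,2) -> caps B=0 W=0
Move 3: B@(0,0) -> caps B=0 W=0
Move 4: W@(1,3) -> caps B=0 W=0
Move 5: B@(1,1) -> caps B=0 W=0
Move 6: W@(2,0) -> caps B=0 W=0
Move 7: B@(0,1) -> caps B=0 W=0
Move 8: W@(2,1) -> caps B=0 W=0
Move 9: B@(2,3) -> caps B=0 W=0
Move 10: W@(3,3) -> caps B=0 W=0
Move 11: B@(1,0) -> caps B=0 W=0
Move 12: W@(2,2) -> caps B=0 W=1

Answer: BBW.
BB.W
WWW.
.B.W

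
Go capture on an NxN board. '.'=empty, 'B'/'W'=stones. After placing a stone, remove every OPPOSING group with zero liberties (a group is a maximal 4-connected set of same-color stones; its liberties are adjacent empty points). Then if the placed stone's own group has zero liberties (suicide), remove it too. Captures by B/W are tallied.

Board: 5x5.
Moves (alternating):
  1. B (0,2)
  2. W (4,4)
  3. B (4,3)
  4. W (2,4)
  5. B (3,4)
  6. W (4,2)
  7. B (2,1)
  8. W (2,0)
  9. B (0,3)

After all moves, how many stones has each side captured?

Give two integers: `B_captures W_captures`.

Move 1: B@(0,2) -> caps B=0 W=0
Move 2: W@(4,4) -> caps B=0 W=0
Move 3: B@(4,3) -> caps B=0 W=0
Move 4: W@(2,4) -> caps B=0 W=0
Move 5: B@(3,4) -> caps B=1 W=0
Move 6: W@(4,2) -> caps B=1 W=0
Move 7: B@(2,1) -> caps B=1 W=0
Move 8: W@(2,0) -> caps B=1 W=0
Move 9: B@(0,3) -> caps B=1 W=0

Answer: 1 0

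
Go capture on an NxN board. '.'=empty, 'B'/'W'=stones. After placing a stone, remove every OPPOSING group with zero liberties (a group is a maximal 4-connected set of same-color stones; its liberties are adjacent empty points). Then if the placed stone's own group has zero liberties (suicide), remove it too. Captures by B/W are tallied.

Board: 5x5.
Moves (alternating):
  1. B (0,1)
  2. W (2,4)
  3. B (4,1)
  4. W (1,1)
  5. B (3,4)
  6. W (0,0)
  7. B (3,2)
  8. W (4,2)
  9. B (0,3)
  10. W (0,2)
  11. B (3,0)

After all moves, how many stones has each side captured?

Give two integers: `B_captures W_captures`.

Answer: 0 1

Derivation:
Move 1: B@(0,1) -> caps B=0 W=0
Move 2: W@(2,4) -> caps B=0 W=0
Move 3: B@(4,1) -> caps B=0 W=0
Move 4: W@(1,1) -> caps B=0 W=0
Move 5: B@(3,4) -> caps B=0 W=0
Move 6: W@(0,0) -> caps B=0 W=0
Move 7: B@(3,2) -> caps B=0 W=0
Move 8: W@(4,2) -> caps B=0 W=0
Move 9: B@(0,3) -> caps B=0 W=0
Move 10: W@(0,2) -> caps B=0 W=1
Move 11: B@(3,0) -> caps B=0 W=1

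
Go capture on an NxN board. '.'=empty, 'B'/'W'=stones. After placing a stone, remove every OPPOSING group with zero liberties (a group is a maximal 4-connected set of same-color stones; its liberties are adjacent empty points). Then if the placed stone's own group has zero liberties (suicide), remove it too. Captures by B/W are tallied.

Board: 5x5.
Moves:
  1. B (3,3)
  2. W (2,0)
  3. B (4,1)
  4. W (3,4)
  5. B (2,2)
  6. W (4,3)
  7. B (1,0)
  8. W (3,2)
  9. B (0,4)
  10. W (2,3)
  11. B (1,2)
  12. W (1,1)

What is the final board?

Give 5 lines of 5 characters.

Answer: ....B
BWB..
W.BW.
..W.W
.B.W.

Derivation:
Move 1: B@(3,3) -> caps B=0 W=0
Move 2: W@(2,0) -> caps B=0 W=0
Move 3: B@(4,1) -> caps B=0 W=0
Move 4: W@(3,4) -> caps B=0 W=0
Move 5: B@(2,2) -> caps B=0 W=0
Move 6: W@(4,3) -> caps B=0 W=0
Move 7: B@(1,0) -> caps B=0 W=0
Move 8: W@(3,2) -> caps B=0 W=0
Move 9: B@(0,4) -> caps B=0 W=0
Move 10: W@(2,3) -> caps B=0 W=1
Move 11: B@(1,2) -> caps B=0 W=1
Move 12: W@(1,1) -> caps B=0 W=1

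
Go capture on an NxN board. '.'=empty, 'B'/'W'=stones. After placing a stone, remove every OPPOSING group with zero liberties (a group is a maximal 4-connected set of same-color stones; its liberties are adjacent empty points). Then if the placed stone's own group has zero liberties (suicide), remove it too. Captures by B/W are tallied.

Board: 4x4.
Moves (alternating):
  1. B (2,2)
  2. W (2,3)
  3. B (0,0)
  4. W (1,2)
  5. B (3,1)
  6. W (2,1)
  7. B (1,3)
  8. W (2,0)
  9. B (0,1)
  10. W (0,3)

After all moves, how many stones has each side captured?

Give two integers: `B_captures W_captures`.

Move 1: B@(2,2) -> caps B=0 W=0
Move 2: W@(2,3) -> caps B=0 W=0
Move 3: B@(0,0) -> caps B=0 W=0
Move 4: W@(1,2) -> caps B=0 W=0
Move 5: B@(3,1) -> caps B=0 W=0
Move 6: W@(2,1) -> caps B=0 W=0
Move 7: B@(1,3) -> caps B=0 W=0
Move 8: W@(2,0) -> caps B=0 W=0
Move 9: B@(0,1) -> caps B=0 W=0
Move 10: W@(0,3) -> caps B=0 W=1

Answer: 0 1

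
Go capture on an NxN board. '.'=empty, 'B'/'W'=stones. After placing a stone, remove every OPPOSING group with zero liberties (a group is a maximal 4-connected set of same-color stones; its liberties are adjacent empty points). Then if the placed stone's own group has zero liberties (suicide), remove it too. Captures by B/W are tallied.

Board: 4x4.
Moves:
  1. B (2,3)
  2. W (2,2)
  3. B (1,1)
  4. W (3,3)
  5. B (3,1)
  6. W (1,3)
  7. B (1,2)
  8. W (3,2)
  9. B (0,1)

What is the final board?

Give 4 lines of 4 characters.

Move 1: B@(2,3) -> caps B=0 W=0
Move 2: W@(2,2) -> caps B=0 W=0
Move 3: B@(1,1) -> caps B=0 W=0
Move 4: W@(3,3) -> caps B=0 W=0
Move 5: B@(3,1) -> caps B=0 W=0
Move 6: W@(1,3) -> caps B=0 W=1
Move 7: B@(1,2) -> caps B=0 W=1
Move 8: W@(3,2) -> caps B=0 W=1
Move 9: B@(0,1) -> caps B=0 W=1

Answer: .B..
.BBW
..W.
.BWW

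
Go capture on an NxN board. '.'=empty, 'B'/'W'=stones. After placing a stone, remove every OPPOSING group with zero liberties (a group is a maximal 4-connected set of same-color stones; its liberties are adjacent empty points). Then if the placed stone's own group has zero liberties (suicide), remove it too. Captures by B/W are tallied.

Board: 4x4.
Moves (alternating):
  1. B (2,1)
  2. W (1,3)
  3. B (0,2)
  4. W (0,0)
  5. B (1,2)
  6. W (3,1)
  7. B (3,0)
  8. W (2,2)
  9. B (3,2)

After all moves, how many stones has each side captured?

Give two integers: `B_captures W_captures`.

Move 1: B@(2,1) -> caps B=0 W=0
Move 2: W@(1,3) -> caps B=0 W=0
Move 3: B@(0,2) -> caps B=0 W=0
Move 4: W@(0,0) -> caps B=0 W=0
Move 5: B@(1,2) -> caps B=0 W=0
Move 6: W@(3,1) -> caps B=0 W=0
Move 7: B@(3,0) -> caps B=0 W=0
Move 8: W@(2,2) -> caps B=0 W=0
Move 9: B@(3,2) -> caps B=1 W=0

Answer: 1 0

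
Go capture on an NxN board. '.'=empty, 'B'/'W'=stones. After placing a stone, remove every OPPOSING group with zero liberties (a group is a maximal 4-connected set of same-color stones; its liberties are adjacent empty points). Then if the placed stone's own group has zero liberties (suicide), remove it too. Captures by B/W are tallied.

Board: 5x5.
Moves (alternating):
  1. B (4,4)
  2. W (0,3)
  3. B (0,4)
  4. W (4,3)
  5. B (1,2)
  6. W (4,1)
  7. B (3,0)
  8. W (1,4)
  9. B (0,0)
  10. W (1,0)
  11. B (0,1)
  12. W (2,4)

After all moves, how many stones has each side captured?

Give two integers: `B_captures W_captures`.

Move 1: B@(4,4) -> caps B=0 W=0
Move 2: W@(0,3) -> caps B=0 W=0
Move 3: B@(0,4) -> caps B=0 W=0
Move 4: W@(4,3) -> caps B=0 W=0
Move 5: B@(1,2) -> caps B=0 W=0
Move 6: W@(4,1) -> caps B=0 W=0
Move 7: B@(3,0) -> caps B=0 W=0
Move 8: W@(1,4) -> caps B=0 W=1
Move 9: B@(0,0) -> caps B=0 W=1
Move 10: W@(1,0) -> caps B=0 W=1
Move 11: B@(0,1) -> caps B=0 W=1
Move 12: W@(2,4) -> caps B=0 W=1

Answer: 0 1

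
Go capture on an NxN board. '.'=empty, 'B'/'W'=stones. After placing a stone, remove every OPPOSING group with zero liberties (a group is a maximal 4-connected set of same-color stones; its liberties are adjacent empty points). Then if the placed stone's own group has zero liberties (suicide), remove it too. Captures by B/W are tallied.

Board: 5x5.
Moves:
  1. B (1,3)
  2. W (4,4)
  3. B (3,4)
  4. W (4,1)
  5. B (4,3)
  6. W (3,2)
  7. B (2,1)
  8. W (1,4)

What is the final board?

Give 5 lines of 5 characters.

Answer: .....
...BW
.B...
..W.B
.W.B.

Derivation:
Move 1: B@(1,3) -> caps B=0 W=0
Move 2: W@(4,4) -> caps B=0 W=0
Move 3: B@(3,4) -> caps B=0 W=0
Move 4: W@(4,1) -> caps B=0 W=0
Move 5: B@(4,3) -> caps B=1 W=0
Move 6: W@(3,2) -> caps B=1 W=0
Move 7: B@(2,1) -> caps B=1 W=0
Move 8: W@(1,4) -> caps B=1 W=0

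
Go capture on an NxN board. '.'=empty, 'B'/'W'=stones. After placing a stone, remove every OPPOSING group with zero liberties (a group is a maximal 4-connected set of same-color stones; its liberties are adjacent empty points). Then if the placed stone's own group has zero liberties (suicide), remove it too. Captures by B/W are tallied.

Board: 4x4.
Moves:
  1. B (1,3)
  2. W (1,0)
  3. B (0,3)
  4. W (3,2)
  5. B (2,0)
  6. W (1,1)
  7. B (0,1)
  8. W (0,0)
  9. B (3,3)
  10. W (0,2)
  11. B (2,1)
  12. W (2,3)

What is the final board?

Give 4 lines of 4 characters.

Move 1: B@(1,3) -> caps B=0 W=0
Move 2: W@(1,0) -> caps B=0 W=0
Move 3: B@(0,3) -> caps B=0 W=0
Move 4: W@(3,2) -> caps B=0 W=0
Move 5: B@(2,0) -> caps B=0 W=0
Move 6: W@(1,1) -> caps B=0 W=0
Move 7: B@(0,1) -> caps B=0 W=0
Move 8: W@(0,0) -> caps B=0 W=0
Move 9: B@(3,3) -> caps B=0 W=0
Move 10: W@(0,2) -> caps B=0 W=1
Move 11: B@(2,1) -> caps B=0 W=1
Move 12: W@(2,3) -> caps B=0 W=2

Answer: W.WB
WW.B
BB.W
..W.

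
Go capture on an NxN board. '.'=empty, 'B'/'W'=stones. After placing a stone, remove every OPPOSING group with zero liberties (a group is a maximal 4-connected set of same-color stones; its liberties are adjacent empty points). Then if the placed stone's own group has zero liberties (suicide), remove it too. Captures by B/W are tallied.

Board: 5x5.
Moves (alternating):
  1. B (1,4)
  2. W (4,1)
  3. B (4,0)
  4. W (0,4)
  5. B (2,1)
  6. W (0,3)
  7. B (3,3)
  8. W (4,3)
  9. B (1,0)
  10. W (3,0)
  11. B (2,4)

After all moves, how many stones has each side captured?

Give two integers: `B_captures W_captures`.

Answer: 0 1

Derivation:
Move 1: B@(1,4) -> caps B=0 W=0
Move 2: W@(4,1) -> caps B=0 W=0
Move 3: B@(4,0) -> caps B=0 W=0
Move 4: W@(0,4) -> caps B=0 W=0
Move 5: B@(2,1) -> caps B=0 W=0
Move 6: W@(0,3) -> caps B=0 W=0
Move 7: B@(3,3) -> caps B=0 W=0
Move 8: W@(4,3) -> caps B=0 W=0
Move 9: B@(1,0) -> caps B=0 W=0
Move 10: W@(3,0) -> caps B=0 W=1
Move 11: B@(2,4) -> caps B=0 W=1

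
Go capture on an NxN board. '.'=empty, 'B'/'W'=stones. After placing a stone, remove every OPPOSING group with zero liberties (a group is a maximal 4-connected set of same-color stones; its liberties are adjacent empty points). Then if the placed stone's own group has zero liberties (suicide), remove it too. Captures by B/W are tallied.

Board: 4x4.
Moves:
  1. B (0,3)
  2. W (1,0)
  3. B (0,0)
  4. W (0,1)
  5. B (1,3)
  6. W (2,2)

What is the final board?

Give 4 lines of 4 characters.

Move 1: B@(0,3) -> caps B=0 W=0
Move 2: W@(1,0) -> caps B=0 W=0
Move 3: B@(0,0) -> caps B=0 W=0
Move 4: W@(0,1) -> caps B=0 W=1
Move 5: B@(1,3) -> caps B=0 W=1
Move 6: W@(2,2) -> caps B=0 W=1

Answer: .W.B
W..B
..W.
....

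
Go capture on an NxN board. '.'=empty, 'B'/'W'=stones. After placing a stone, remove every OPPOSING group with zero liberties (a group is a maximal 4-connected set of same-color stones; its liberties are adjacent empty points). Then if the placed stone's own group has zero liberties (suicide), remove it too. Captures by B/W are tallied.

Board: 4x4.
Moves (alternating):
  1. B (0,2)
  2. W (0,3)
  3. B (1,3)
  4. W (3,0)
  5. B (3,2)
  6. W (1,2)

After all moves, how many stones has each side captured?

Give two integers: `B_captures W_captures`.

Answer: 1 0

Derivation:
Move 1: B@(0,2) -> caps B=0 W=0
Move 2: W@(0,3) -> caps B=0 W=0
Move 3: B@(1,3) -> caps B=1 W=0
Move 4: W@(3,0) -> caps B=1 W=0
Move 5: B@(3,2) -> caps B=1 W=0
Move 6: W@(1,2) -> caps B=1 W=0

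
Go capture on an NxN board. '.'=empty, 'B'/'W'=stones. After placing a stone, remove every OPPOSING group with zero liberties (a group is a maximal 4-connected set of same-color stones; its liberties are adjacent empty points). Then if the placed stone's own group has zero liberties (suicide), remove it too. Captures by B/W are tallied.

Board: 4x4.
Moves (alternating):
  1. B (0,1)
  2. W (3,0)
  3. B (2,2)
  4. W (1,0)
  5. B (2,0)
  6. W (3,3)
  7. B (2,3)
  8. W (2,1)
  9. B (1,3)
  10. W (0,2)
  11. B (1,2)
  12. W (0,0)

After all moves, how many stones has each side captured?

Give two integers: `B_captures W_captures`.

Answer: 0 1

Derivation:
Move 1: B@(0,1) -> caps B=0 W=0
Move 2: W@(3,0) -> caps B=0 W=0
Move 3: B@(2,2) -> caps B=0 W=0
Move 4: W@(1,0) -> caps B=0 W=0
Move 5: B@(2,0) -> caps B=0 W=0
Move 6: W@(3,3) -> caps B=0 W=0
Move 7: B@(2,3) -> caps B=0 W=0
Move 8: W@(2,1) -> caps B=0 W=1
Move 9: B@(1,3) -> caps B=0 W=1
Move 10: W@(0,2) -> caps B=0 W=1
Move 11: B@(1,2) -> caps B=0 W=1
Move 12: W@(0,0) -> caps B=0 W=1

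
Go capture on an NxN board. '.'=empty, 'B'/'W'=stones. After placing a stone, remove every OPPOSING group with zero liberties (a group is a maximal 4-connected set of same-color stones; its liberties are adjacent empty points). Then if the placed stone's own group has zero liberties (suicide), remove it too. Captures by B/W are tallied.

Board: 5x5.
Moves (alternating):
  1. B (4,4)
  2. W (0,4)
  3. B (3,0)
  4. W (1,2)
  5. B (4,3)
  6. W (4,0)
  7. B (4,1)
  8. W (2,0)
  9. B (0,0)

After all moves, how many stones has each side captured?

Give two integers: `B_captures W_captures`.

Move 1: B@(4,4) -> caps B=0 W=0
Move 2: W@(0,4) -> caps B=0 W=0
Move 3: B@(3,0) -> caps B=0 W=0
Move 4: W@(1,2) -> caps B=0 W=0
Move 5: B@(4,3) -> caps B=0 W=0
Move 6: W@(4,0) -> caps B=0 W=0
Move 7: B@(4,1) -> caps B=1 W=0
Move 8: W@(2,0) -> caps B=1 W=0
Move 9: B@(0,0) -> caps B=1 W=0

Answer: 1 0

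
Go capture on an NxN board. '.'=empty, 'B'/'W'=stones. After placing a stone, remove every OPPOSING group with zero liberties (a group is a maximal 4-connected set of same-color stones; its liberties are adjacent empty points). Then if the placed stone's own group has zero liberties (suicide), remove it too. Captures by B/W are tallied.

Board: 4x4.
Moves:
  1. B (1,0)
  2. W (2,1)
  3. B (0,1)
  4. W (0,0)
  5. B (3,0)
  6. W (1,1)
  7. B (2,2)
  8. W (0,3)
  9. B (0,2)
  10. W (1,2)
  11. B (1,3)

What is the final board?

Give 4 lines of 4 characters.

Move 1: B@(1,0) -> caps B=0 W=0
Move 2: W@(2,1) -> caps B=0 W=0
Move 3: B@(0,1) -> caps B=0 W=0
Move 4: W@(0,0) -> caps B=0 W=0
Move 5: B@(3,0) -> caps B=0 W=0
Move 6: W@(1,1) -> caps B=0 W=0
Move 7: B@(2,2) -> caps B=0 W=0
Move 8: W@(0,3) -> caps B=0 W=0
Move 9: B@(0,2) -> caps B=0 W=0
Move 10: W@(1,2) -> caps B=0 W=0
Move 11: B@(1,3) -> caps B=1 W=0

Answer: .BB.
BWWB
.WB.
B...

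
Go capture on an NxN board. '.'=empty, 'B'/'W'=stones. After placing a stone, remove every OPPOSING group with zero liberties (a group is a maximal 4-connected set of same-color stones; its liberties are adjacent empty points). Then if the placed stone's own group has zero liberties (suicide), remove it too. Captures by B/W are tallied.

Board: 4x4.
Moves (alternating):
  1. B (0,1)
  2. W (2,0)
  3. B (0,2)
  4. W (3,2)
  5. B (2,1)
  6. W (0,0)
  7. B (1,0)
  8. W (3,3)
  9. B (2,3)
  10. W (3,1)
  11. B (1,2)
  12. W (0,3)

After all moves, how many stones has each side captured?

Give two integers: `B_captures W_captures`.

Answer: 1 0

Derivation:
Move 1: B@(0,1) -> caps B=0 W=0
Move 2: W@(2,0) -> caps B=0 W=0
Move 3: B@(0,2) -> caps B=0 W=0
Move 4: W@(3,2) -> caps B=0 W=0
Move 5: B@(2,1) -> caps B=0 W=0
Move 6: W@(0,0) -> caps B=0 W=0
Move 7: B@(1,0) -> caps B=1 W=0
Move 8: W@(3,3) -> caps B=1 W=0
Move 9: B@(2,3) -> caps B=1 W=0
Move 10: W@(3,1) -> caps B=1 W=0
Move 11: B@(1,2) -> caps B=1 W=0
Move 12: W@(0,3) -> caps B=1 W=0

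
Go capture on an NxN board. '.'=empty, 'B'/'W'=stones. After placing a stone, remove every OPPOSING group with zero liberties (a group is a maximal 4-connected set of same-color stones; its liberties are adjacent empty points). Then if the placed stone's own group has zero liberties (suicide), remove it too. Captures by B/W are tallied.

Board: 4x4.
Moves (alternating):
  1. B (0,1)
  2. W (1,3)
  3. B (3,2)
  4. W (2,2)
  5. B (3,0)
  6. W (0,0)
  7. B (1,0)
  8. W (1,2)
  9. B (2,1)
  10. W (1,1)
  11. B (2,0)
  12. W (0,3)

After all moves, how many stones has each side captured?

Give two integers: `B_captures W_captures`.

Move 1: B@(0,1) -> caps B=0 W=0
Move 2: W@(1,3) -> caps B=0 W=0
Move 3: B@(3,2) -> caps B=0 W=0
Move 4: W@(2,2) -> caps B=0 W=0
Move 5: B@(3,0) -> caps B=0 W=0
Move 6: W@(0,0) -> caps B=0 W=0
Move 7: B@(1,0) -> caps B=1 W=0
Move 8: W@(1,2) -> caps B=1 W=0
Move 9: B@(2,1) -> caps B=1 W=0
Move 10: W@(1,1) -> caps B=1 W=0
Move 11: B@(2,0) -> caps B=1 W=0
Move 12: W@(0,3) -> caps B=1 W=0

Answer: 1 0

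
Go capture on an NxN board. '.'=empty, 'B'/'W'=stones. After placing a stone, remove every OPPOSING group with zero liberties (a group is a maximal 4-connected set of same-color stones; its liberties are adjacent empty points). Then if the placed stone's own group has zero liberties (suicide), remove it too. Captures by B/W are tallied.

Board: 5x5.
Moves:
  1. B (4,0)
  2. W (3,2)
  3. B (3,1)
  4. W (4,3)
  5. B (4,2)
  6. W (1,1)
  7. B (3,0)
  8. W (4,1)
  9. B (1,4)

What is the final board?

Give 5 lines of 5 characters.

Move 1: B@(4,0) -> caps B=0 W=0
Move 2: W@(3,2) -> caps B=0 W=0
Move 3: B@(3,1) -> caps B=0 W=0
Move 4: W@(4,3) -> caps B=0 W=0
Move 5: B@(4,2) -> caps B=0 W=0
Move 6: W@(1,1) -> caps B=0 W=0
Move 7: B@(3,0) -> caps B=0 W=0
Move 8: W@(4,1) -> caps B=0 W=1
Move 9: B@(1,4) -> caps B=0 W=1

Answer: .....
.W..B
.....
BBW..
BW.W.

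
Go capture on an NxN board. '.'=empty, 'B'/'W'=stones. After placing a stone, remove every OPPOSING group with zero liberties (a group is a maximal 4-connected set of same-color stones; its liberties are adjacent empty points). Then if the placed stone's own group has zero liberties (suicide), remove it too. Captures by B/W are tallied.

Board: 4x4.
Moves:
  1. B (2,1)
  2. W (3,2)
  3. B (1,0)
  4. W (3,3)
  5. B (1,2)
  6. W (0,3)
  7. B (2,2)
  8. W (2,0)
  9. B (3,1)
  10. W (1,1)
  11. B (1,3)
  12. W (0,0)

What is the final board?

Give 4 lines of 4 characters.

Answer: W..W
.WBB
WBB.
.BWW

Derivation:
Move 1: B@(2,1) -> caps B=0 W=0
Move 2: W@(3,2) -> caps B=0 W=0
Move 3: B@(1,0) -> caps B=0 W=0
Move 4: W@(3,3) -> caps B=0 W=0
Move 5: B@(1,2) -> caps B=0 W=0
Move 6: W@(0,3) -> caps B=0 W=0
Move 7: B@(2,2) -> caps B=0 W=0
Move 8: W@(2,0) -> caps B=0 W=0
Move 9: B@(3,1) -> caps B=0 W=0
Move 10: W@(1,1) -> caps B=0 W=0
Move 11: B@(1,3) -> caps B=0 W=0
Move 12: W@(0,0) -> caps B=0 W=1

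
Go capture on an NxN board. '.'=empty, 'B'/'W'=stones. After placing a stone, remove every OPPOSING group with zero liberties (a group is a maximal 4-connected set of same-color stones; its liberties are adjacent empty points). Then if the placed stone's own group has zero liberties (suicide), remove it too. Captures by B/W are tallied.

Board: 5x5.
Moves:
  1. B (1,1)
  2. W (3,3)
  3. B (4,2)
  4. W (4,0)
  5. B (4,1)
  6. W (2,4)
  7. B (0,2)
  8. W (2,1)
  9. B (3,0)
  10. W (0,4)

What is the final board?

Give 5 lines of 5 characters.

Move 1: B@(1,1) -> caps B=0 W=0
Move 2: W@(3,3) -> caps B=0 W=0
Move 3: B@(4,2) -> caps B=0 W=0
Move 4: W@(4,0) -> caps B=0 W=0
Move 5: B@(4,1) -> caps B=0 W=0
Move 6: W@(2,4) -> caps B=0 W=0
Move 7: B@(0,2) -> caps B=0 W=0
Move 8: W@(2,1) -> caps B=0 W=0
Move 9: B@(3,0) -> caps B=1 W=0
Move 10: W@(0,4) -> caps B=1 W=0

Answer: ..B.W
.B...
.W..W
B..W.
.BB..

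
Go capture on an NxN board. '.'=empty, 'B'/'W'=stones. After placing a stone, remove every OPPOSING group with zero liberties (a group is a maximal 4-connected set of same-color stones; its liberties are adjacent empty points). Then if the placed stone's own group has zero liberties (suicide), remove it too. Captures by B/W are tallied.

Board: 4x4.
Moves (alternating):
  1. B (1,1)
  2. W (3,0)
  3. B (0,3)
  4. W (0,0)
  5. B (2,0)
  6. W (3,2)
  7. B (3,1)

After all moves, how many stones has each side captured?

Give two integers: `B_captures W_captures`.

Move 1: B@(1,1) -> caps B=0 W=0
Move 2: W@(3,0) -> caps B=0 W=0
Move 3: B@(0,3) -> caps B=0 W=0
Move 4: W@(0,0) -> caps B=0 W=0
Move 5: B@(2,0) -> caps B=0 W=0
Move 6: W@(3,2) -> caps B=0 W=0
Move 7: B@(3,1) -> caps B=1 W=0

Answer: 1 0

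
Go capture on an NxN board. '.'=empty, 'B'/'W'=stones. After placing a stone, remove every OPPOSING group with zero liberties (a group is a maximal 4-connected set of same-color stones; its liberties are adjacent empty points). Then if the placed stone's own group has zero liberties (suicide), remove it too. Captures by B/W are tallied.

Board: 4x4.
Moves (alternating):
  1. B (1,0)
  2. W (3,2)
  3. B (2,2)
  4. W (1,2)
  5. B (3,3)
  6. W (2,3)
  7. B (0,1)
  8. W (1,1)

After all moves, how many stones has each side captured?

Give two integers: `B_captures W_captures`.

Answer: 0 1

Derivation:
Move 1: B@(1,0) -> caps B=0 W=0
Move 2: W@(3,2) -> caps B=0 W=0
Move 3: B@(2,2) -> caps B=0 W=0
Move 4: W@(1,2) -> caps B=0 W=0
Move 5: B@(3,3) -> caps B=0 W=0
Move 6: W@(2,3) -> caps B=0 W=1
Move 7: B@(0,1) -> caps B=0 W=1
Move 8: W@(1,1) -> caps B=0 W=1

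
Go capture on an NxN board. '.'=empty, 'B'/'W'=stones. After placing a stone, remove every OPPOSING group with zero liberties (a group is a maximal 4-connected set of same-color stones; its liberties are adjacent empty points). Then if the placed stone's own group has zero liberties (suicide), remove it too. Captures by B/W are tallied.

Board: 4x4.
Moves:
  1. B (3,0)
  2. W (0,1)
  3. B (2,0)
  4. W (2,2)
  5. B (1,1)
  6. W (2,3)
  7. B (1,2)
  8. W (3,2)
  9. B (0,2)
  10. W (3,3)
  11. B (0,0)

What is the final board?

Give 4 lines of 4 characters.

Answer: B.B.
.BB.
B.WW
B.WW

Derivation:
Move 1: B@(3,0) -> caps B=0 W=0
Move 2: W@(0,1) -> caps B=0 W=0
Move 3: B@(2,0) -> caps B=0 W=0
Move 4: W@(2,2) -> caps B=0 W=0
Move 5: B@(1,1) -> caps B=0 W=0
Move 6: W@(2,3) -> caps B=0 W=0
Move 7: B@(1,2) -> caps B=0 W=0
Move 8: W@(3,2) -> caps B=0 W=0
Move 9: B@(0,2) -> caps B=0 W=0
Move 10: W@(3,3) -> caps B=0 W=0
Move 11: B@(0,0) -> caps B=1 W=0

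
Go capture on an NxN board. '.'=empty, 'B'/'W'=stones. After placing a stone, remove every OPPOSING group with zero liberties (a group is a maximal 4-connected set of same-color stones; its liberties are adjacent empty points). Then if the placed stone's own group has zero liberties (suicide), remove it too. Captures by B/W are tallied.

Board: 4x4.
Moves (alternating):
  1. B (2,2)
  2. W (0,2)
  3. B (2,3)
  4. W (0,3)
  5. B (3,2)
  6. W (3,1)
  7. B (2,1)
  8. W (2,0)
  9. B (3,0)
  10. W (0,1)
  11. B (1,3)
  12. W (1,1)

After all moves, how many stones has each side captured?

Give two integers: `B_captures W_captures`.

Answer: 1 0

Derivation:
Move 1: B@(2,2) -> caps B=0 W=0
Move 2: W@(0,2) -> caps B=0 W=0
Move 3: B@(2,3) -> caps B=0 W=0
Move 4: W@(0,3) -> caps B=0 W=0
Move 5: B@(3,2) -> caps B=0 W=0
Move 6: W@(3,1) -> caps B=0 W=0
Move 7: B@(2,1) -> caps B=0 W=0
Move 8: W@(2,0) -> caps B=0 W=0
Move 9: B@(3,0) -> caps B=1 W=0
Move 10: W@(0,1) -> caps B=1 W=0
Move 11: B@(1,3) -> caps B=1 W=0
Move 12: W@(1,1) -> caps B=1 W=0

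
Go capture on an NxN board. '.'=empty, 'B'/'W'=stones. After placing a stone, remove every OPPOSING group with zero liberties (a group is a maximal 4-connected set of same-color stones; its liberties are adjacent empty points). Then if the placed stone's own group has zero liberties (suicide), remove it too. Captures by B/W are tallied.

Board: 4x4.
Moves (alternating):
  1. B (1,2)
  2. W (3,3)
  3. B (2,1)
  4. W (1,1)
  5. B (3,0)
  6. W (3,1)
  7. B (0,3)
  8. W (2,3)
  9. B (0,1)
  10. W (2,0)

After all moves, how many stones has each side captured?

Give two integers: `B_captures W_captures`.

Move 1: B@(1,2) -> caps B=0 W=0
Move 2: W@(3,3) -> caps B=0 W=0
Move 3: B@(2,1) -> caps B=0 W=0
Move 4: W@(1,1) -> caps B=0 W=0
Move 5: B@(3,0) -> caps B=0 W=0
Move 6: W@(3,1) -> caps B=0 W=0
Move 7: B@(0,3) -> caps B=0 W=0
Move 8: W@(2,3) -> caps B=0 W=0
Move 9: B@(0,1) -> caps B=0 W=0
Move 10: W@(2,0) -> caps B=0 W=1

Answer: 0 1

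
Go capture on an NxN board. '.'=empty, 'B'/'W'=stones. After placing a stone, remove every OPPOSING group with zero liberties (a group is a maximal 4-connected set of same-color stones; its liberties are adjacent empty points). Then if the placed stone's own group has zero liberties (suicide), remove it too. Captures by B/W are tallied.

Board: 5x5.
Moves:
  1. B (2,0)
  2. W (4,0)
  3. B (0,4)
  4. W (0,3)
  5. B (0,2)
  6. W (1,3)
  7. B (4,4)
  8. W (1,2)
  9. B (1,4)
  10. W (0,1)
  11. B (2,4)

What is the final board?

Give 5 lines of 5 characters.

Move 1: B@(2,0) -> caps B=0 W=0
Move 2: W@(4,0) -> caps B=0 W=0
Move 3: B@(0,4) -> caps B=0 W=0
Move 4: W@(0,3) -> caps B=0 W=0
Move 5: B@(0,2) -> caps B=0 W=0
Move 6: W@(1,3) -> caps B=0 W=0
Move 7: B@(4,4) -> caps B=0 W=0
Move 8: W@(1,2) -> caps B=0 W=0
Move 9: B@(1,4) -> caps B=0 W=0
Move 10: W@(0,1) -> caps B=0 W=1
Move 11: B@(2,4) -> caps B=0 W=1

Answer: .W.WB
..WWB
B...B
.....
W...B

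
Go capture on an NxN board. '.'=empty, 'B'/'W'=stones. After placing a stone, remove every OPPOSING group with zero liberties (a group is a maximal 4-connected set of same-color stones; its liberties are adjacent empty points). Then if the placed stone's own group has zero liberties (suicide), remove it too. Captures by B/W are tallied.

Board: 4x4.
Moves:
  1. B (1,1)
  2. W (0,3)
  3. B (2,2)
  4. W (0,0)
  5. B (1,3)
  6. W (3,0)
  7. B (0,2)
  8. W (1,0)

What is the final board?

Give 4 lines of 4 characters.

Move 1: B@(1,1) -> caps B=0 W=0
Move 2: W@(0,3) -> caps B=0 W=0
Move 3: B@(2,2) -> caps B=0 W=0
Move 4: W@(0,0) -> caps B=0 W=0
Move 5: B@(1,3) -> caps B=0 W=0
Move 6: W@(3,0) -> caps B=0 W=0
Move 7: B@(0,2) -> caps B=1 W=0
Move 8: W@(1,0) -> caps B=1 W=0

Answer: W.B.
WB.B
..B.
W...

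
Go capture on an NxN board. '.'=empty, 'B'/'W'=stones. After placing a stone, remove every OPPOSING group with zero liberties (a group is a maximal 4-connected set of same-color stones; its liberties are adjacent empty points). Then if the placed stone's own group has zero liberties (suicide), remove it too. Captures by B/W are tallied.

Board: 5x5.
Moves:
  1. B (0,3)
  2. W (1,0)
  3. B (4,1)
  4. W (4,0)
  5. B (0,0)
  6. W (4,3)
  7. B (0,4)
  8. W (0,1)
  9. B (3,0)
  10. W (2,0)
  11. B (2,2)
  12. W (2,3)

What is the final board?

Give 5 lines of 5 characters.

Answer: .W.BB
W....
W.BW.
B....
.B.W.

Derivation:
Move 1: B@(0,3) -> caps B=0 W=0
Move 2: W@(1,0) -> caps B=0 W=0
Move 3: B@(4,1) -> caps B=0 W=0
Move 4: W@(4,0) -> caps B=0 W=0
Move 5: B@(0,0) -> caps B=0 W=0
Move 6: W@(4,3) -> caps B=0 W=0
Move 7: B@(0,4) -> caps B=0 W=0
Move 8: W@(0,1) -> caps B=0 W=1
Move 9: B@(3,0) -> caps B=1 W=1
Move 10: W@(2,0) -> caps B=1 W=1
Move 11: B@(2,2) -> caps B=1 W=1
Move 12: W@(2,3) -> caps B=1 W=1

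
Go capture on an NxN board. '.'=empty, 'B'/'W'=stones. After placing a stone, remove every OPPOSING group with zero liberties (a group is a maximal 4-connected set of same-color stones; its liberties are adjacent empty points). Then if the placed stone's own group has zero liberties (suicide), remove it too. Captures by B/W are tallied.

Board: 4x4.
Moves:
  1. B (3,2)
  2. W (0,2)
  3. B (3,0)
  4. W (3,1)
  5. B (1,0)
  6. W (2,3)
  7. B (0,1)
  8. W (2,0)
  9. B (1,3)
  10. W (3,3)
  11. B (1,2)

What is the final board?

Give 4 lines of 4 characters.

Answer: .BW.
B.BB
W..W
.WBW

Derivation:
Move 1: B@(3,2) -> caps B=0 W=0
Move 2: W@(0,2) -> caps B=0 W=0
Move 3: B@(3,0) -> caps B=0 W=0
Move 4: W@(3,1) -> caps B=0 W=0
Move 5: B@(1,0) -> caps B=0 W=0
Move 6: W@(2,3) -> caps B=0 W=0
Move 7: B@(0,1) -> caps B=0 W=0
Move 8: W@(2,0) -> caps B=0 W=1
Move 9: B@(1,3) -> caps B=0 W=1
Move 10: W@(3,3) -> caps B=0 W=1
Move 11: B@(1,2) -> caps B=0 W=1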